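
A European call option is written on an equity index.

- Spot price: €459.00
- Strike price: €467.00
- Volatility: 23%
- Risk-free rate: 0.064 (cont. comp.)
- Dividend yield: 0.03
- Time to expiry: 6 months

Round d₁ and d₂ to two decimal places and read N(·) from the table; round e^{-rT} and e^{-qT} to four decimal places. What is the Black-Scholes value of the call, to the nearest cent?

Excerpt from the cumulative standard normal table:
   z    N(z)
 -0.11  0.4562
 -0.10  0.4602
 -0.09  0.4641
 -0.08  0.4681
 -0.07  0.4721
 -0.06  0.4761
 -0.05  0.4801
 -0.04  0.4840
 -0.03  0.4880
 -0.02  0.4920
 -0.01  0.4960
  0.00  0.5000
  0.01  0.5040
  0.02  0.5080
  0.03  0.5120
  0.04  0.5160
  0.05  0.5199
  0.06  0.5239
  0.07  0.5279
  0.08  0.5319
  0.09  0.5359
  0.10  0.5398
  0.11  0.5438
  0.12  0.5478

€28.79

σ√T = 0.23·√0.5 = 0.1626
d₁ = [ln(459/467) + (0.064 − 0.03 + 0.23²/2)·0.5] / 0.1626 = [-0.0173 + 0.0302] / 0.1626 = 0.0796 ≈ 0.08
d₂ = d₁ − σ√T = 0.0796 − 0.1626 = -0.0830 ≈ -0.08
exp(−qT) = exp(−0.03·0.5) = 0.9851;  exp(−rT) = exp(−0.064·0.5) = 0.9685
N(d₁) = N(0.08) = 0.5319;  N(d₂) = N(-0.08) = 0.4681
C = 459·0.9851·0.5319 − 467·0.9685·0.4681 = 240.5044 − 211.7167 = 28.7877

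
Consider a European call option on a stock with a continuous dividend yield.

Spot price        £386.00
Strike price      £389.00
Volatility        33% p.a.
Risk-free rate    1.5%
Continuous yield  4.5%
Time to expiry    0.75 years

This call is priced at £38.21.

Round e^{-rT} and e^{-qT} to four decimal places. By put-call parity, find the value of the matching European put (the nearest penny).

exp(−qT) = exp(−0.045·0.75) = 0.9668;  exp(−rT) = exp(−0.015·0.75) = 0.9888
Put-call parity: C − P = S·e^(−qT) − K·e^(−rT) = 386·0.9668 − 389·0.9888 = 373.1848 − 384.6432 = -11.4584
P = C − (C − P) = 38.21 − (-11.4584) = 49.6684

£49.67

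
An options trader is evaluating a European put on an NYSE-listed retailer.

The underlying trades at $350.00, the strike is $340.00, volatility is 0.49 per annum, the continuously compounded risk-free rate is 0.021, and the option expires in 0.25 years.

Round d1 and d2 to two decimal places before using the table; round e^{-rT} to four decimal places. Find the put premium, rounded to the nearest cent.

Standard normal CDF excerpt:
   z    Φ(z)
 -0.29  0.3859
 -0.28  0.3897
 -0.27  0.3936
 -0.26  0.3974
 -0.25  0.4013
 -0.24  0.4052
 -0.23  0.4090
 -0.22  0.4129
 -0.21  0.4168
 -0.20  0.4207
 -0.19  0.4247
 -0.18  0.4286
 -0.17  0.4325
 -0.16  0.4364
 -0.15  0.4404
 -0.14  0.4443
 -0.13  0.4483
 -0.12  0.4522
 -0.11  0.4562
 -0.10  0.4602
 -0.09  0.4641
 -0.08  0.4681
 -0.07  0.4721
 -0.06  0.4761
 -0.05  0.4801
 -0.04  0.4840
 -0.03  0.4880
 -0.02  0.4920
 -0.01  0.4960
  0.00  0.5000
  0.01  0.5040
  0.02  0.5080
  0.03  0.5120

T = 0.25;  σ√T = 0.2450
d₁ = [ln(350/340) + (0.021 + 0.49²/2)·0.25] / 0.2450 = [0.0290 + 0.0353] / 0.2450 = 0.2622 ⇒ 0.26
d₂ = d₁ − σ√T = 0.2622 − 0.2450 = 0.0172 ⇒ 0.02
e^(−rT) = e^(−0.021·0.25) = 0.9948
P = 340·0.9948·N(-0.02) − 350·N(-0.26) = 340·0.9948·0.4920 − 350·0.3974 = 166.4101 − 139.0900 = 27.3201

$27.32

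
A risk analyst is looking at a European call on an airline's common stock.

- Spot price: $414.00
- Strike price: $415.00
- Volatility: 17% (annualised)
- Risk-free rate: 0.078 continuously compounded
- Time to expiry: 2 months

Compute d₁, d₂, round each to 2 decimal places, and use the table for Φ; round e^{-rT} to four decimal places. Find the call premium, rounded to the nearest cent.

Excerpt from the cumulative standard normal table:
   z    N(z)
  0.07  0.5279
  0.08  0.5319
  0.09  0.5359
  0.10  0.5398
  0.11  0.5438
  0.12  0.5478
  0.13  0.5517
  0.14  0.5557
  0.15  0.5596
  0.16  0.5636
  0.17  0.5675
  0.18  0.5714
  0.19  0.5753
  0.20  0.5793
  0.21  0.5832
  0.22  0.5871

$13.77

T = 0.1667;  σ√T = 0.0694
d₁ = [ln(414/415) + (0.078 + 0.17²/2)·0.1667] / 0.0694 = [-0.0024 + 0.0154] / 0.0694 = 0.1873 ⇒ 0.19
d₂ = d₁ − σ√T = 0.1873 − 0.0694 = 0.1179 ⇒ 0.12
exp(−rT) = exp(−0.078·0.1667) = 0.9871
N(d₁) = N(0.19) = 0.5753;  N(d₂) = N(0.12) = 0.5478
C = 414·0.5753 − 415·0.9871·0.5478 = 238.1742 − 224.4044 = 13.7698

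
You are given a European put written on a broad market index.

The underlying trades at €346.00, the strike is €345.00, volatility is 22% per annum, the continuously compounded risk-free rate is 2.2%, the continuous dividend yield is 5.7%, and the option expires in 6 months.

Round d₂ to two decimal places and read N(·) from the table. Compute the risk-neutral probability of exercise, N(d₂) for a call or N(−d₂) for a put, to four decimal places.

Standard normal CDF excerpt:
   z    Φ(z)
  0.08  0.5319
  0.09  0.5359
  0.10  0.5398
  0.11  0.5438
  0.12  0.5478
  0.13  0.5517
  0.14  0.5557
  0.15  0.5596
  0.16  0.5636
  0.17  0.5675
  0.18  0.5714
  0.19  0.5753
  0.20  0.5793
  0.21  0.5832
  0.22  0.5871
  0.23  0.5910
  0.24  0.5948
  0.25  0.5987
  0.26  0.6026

σ√T = 0.22·√0.5 = 0.1556
ln(S/K) + (r − q + σ²/2)T = ln(346/345) + (0.022 − 0.057 + 0.22²/2)·0.5 = 0.0029 − 0.0054 = -0.0025
d₁ = -0.0025 / 0.1556 = -0.0161 → -0.02
d₂ = d₁ − σ√T = -0.0161 − 0.1556 = -0.1717 → -0.17
Risk-neutral Pr[S_T < K] = N(−d₂) = N(0.17) = 0.5675

0.5675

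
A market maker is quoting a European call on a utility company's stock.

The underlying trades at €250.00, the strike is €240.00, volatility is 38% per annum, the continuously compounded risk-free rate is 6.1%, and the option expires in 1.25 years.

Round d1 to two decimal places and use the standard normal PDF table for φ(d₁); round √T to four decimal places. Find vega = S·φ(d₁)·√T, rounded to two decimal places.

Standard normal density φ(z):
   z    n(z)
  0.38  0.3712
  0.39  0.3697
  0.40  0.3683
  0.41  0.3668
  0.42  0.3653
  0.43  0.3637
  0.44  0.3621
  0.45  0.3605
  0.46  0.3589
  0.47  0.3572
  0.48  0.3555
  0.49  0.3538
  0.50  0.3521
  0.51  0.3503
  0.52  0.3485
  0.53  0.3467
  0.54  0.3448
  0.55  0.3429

T = 1.25;  σ√T = 0.4249
d₁ = [ln(250/240) + (0.061 + 0.38²/2)·1.25] / 0.4249 = [0.0408 + 0.1665] / 0.4249 = 0.4880 ≈ 0.49
√T = √1.25 = 1.1180
φ(d₁) = φ(0.49) = 0.3538
vega = S·φ(d₁)·√T = 250·0.3538·1.1180 = 98.8871
(The put has the same vega.)

98.89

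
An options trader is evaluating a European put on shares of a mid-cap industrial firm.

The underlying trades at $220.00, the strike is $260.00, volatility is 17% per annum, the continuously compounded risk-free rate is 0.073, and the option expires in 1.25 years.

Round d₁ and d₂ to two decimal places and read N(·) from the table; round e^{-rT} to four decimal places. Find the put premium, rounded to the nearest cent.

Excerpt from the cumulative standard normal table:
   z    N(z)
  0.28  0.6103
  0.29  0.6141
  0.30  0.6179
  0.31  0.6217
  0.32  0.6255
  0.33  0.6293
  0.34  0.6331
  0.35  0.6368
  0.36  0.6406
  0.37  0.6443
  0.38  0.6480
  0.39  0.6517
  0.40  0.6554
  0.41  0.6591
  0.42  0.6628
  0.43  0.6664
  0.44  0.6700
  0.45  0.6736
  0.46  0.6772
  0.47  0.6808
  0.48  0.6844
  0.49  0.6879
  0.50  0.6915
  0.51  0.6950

$27.32

T = 1.25;  σ√T = 0.1901
d₁ = [ln(220/260) + (0.073 + 0.17²/2)·1.25] / 0.1901 = [-0.1671 + 0.1093] / 0.1901 = -0.3038 → -0.30
d₂ = d₁ − σ√T = -0.3038 − 0.1901 = -0.4939 → -0.49
e^(−rT) = e^(−0.073·1.25) = 0.9128
P = 260·0.9128·N(0.49) − 220·N(0.30) = 260·0.9128·0.6879 − 220·0.6179 = 163.2579 − 135.9380 = 27.3199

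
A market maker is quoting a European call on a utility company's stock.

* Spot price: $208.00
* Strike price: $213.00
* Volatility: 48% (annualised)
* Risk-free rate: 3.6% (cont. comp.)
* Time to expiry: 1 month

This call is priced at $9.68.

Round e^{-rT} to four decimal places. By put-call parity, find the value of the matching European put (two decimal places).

e^(−rT) = e^(−0.036·0.08333) = 0.9970
Put-call parity: C − P = S − K·e^(−rT) = 208 − 213·0.9970 = 208 − 212.3610 = -4.3610
P = C − (C − P) = 9.68 − (-4.3610) = 14.0410

$14.04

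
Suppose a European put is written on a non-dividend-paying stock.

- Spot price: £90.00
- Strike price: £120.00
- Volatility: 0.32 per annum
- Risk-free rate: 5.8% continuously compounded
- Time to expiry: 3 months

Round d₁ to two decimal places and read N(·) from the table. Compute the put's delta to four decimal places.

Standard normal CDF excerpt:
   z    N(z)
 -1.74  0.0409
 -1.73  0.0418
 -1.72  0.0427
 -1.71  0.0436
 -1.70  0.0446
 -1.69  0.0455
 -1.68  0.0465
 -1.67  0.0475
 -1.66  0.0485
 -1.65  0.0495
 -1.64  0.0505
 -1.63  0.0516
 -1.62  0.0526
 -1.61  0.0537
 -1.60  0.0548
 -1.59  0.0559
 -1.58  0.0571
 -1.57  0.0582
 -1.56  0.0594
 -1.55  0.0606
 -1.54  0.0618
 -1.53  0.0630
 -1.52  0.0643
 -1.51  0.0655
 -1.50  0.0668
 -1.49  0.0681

σ√T = 0.32 × 0.5000 = 0.1600
ln(S/K) + (r + σ²/2)T = ln(90/120) + (0.058 + 0.32²/2)·0.25 = -0.2877 + 0.0273 = -0.2604
d₁ = -0.2604 / 0.1600 = -1.6274 → -1.63
N(d₁) = N(-1.63) = 0.0516
Δ_put = N(d₁) − 1 = 0.0516 − 1 = -0.9484

-0.9484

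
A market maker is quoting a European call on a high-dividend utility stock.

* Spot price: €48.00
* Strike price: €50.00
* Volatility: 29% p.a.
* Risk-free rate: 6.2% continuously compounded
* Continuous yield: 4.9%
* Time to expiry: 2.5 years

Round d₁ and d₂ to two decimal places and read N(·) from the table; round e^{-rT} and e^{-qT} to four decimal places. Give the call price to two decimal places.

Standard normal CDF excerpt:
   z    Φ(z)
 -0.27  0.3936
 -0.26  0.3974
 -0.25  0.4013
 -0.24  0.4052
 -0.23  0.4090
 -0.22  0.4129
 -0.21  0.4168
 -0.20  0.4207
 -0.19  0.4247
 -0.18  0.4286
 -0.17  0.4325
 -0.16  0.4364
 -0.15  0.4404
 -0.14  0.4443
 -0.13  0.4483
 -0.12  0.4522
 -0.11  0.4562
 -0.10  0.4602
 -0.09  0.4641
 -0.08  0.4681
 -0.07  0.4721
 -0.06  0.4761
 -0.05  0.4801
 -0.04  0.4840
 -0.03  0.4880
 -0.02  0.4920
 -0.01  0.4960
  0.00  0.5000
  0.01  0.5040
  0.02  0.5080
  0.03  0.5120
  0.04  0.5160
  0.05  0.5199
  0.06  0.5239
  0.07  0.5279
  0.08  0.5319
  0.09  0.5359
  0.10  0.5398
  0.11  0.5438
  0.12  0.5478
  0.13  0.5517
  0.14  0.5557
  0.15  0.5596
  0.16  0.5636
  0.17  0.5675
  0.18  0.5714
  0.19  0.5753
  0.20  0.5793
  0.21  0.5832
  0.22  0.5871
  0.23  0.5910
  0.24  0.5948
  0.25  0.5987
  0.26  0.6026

€7.58

T = 2.5;  σ√T = 0.4585
ln(S/K) + (r − q + σ²/2)T = ln(48/50) + (0.062 − 0.049 + 0.29²/2)·2.5 = -0.0408 + 0.1376 = 0.0968
d₁ = 0.0968 / 0.4585 = 0.2111 ⇒ 0.21
d₂ = d₁ − σ√T = 0.2111 − 0.4585 = -0.2474 ⇒ -0.25
e^(−qT) = e^(−0.049·2.5) = 0.8847;  e^(−rT) = e^(−0.062·2.5) = 0.8564
N(d₁) = N(0.21) = 0.5832;  N(d₂) = N(-0.25) = 0.4013
C = 48·0.8847·0.5832 − 50·0.8564·0.4013 = 24.7659 − 17.1837 = 7.5823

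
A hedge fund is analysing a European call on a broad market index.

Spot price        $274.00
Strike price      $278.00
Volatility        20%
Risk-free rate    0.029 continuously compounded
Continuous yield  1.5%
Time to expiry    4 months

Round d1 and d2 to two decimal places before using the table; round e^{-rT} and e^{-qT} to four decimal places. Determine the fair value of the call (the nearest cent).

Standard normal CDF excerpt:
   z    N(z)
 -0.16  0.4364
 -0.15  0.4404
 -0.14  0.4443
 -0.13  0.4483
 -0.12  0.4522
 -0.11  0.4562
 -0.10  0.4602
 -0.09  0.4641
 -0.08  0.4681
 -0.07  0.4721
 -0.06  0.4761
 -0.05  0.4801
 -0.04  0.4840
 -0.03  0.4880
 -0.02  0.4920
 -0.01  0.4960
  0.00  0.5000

T = 0.3333;  σ√T = 0.1155
d₁ = [ln(274/278) + (0.029 − 0.015 + ½·0.2²)·0.3333] / (σ√T) = (-0.0145 + 0.0113) / 0.1155 = -0.0274 ⇒ -0.03
d₂ = -0.0274 − 0.1155 = -0.1428 ⇒ -0.14
e^(−qT) = e^(−0.015·0.3333) = 0.9950;  e^(−rT) = e^(−0.029·0.3333) = 0.9904
N(d₁) = N(-0.03) = 0.4880;  N(d₂) = N(-0.14) = 0.4443
C = 274·0.9950·0.4880 − 278·0.9904·0.4443 = 133.0434 − 122.3297 = 10.7138

$10.71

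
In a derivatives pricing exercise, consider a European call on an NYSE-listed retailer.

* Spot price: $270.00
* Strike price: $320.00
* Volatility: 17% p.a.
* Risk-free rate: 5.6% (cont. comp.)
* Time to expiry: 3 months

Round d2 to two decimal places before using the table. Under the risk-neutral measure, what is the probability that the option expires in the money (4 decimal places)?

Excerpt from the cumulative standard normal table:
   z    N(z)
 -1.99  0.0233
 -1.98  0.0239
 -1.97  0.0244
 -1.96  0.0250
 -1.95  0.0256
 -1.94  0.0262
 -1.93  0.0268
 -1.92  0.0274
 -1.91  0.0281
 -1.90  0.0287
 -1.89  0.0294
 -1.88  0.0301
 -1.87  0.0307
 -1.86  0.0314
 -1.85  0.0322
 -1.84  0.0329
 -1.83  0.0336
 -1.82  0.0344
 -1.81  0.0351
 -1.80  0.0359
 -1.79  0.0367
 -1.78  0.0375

σ√T = 0.17·√0.25 = 0.0850
ln(S/K) + (r + σ²/2)T = ln(270/320) + (0.056 + 0.17²/2)·0.25 = -0.1699 + 0.0176 = -0.1523
d₁ = -0.1523 / 0.0850 = -1.7916 which rounds to -1.79
d₂ = d₁ − σ√T = -1.7916 − 0.0850 = -1.8766 which rounds to -1.88
Pr(exercise) under Q = N(d₂) = 0.0301

0.0301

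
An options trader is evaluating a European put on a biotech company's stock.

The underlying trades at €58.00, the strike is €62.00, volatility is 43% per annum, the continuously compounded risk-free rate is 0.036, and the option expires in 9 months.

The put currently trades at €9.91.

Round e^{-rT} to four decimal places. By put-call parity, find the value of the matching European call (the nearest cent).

e^(−rT) = e^(−0.036·0.75) = 0.9734
Put-call parity: C − P = S − K·e^(−rT) = 58 − 62·0.9734 = 58 − 60.3508 = -2.3508
C = P + (C − P) = 9.91 + (-2.3508) = 7.5592

€7.56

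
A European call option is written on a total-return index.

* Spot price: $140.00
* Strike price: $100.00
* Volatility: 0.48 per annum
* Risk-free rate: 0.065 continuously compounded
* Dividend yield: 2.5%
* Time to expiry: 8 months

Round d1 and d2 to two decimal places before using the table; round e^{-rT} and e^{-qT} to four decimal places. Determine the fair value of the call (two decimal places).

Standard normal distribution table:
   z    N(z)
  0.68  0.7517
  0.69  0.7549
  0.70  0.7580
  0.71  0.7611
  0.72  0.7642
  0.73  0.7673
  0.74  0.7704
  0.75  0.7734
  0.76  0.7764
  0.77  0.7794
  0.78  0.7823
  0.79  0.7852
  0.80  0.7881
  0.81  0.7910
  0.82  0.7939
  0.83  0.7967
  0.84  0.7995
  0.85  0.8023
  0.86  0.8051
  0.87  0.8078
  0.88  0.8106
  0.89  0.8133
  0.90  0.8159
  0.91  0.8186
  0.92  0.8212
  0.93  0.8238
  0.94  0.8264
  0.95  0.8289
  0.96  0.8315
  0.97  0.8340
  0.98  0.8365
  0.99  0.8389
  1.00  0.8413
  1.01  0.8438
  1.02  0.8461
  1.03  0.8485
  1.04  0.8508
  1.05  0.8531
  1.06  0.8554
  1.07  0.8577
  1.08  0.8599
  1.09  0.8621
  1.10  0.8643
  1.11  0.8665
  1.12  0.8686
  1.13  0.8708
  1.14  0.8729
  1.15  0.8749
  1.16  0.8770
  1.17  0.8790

$46.12

T = 0.6667;  σ√T = 0.3919
d₁ = [ln(140/100) + (0.065 − 0.025 + ½·0.48²)·0.6667] / (σ√T) = (0.3365 + 0.1035) / 0.3919 = 1.1225 which rounds to 1.12
d₂ = 1.1225 − 0.3919 = 0.7306 which rounds to 0.73
e^(−qT) = e^(−0.025·0.6667) = 0.9835;  e^(−rT) = e^(−0.065·0.6667) = 0.9576
C = 140·0.9835·N(1.12) − 100·0.9576·N(0.73) = 140·0.9835·0.8686 − 100·0.9576·0.7673 = 119.5975 − 73.4766 = 46.1209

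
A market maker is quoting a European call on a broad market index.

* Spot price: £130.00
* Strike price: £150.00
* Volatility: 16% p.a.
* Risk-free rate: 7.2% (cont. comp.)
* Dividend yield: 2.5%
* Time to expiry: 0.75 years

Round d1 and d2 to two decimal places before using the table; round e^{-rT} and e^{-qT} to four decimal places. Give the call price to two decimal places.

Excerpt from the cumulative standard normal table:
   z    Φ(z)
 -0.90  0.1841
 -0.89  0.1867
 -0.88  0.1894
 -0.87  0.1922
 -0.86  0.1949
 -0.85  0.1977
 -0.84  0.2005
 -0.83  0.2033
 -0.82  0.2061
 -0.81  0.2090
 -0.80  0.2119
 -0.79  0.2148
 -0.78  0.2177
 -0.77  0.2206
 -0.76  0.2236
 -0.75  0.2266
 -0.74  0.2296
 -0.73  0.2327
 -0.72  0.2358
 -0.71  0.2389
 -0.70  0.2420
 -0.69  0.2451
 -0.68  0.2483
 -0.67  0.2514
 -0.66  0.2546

σ√T = 0.16 × 0.8660 = 0.1386
ln(S/K) + (r − q + σ²/2)T = ln(130/150) + (0.072 − 0.025 + 0.16²/2)·0.75 = -0.1431 + 0.0448 = -0.0983
d₁ = -0.0983 / 0.1386 = -0.7091 which rounds to -0.71
d₂ = d₁ − σ√T = -0.7091 − 0.1386 = -0.8476 which rounds to -0.85
e^(−qT) = e^(−0.025·0.75) = 0.9814;  e^(−rT) = e^(−0.072·0.75) = 0.9474
C = 130·0.9814·N(-0.71) − 150·0.9474·N(-0.85) = 130·0.9814·0.2389 − 150·0.9474·0.1977 = 30.4793 − 28.0951 = 2.3842

£2.38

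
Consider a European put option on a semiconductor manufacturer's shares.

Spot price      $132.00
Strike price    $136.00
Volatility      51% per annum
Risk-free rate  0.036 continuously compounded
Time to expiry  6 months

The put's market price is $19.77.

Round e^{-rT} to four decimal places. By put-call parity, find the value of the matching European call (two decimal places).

$18.19

e^(−rT) = e^(−0.036·0.5) = 0.9822
Put-call parity: C − P = S − K·e^(−rT) = 132 − 136·0.9822 = 132 − 133.5792 = -1.5792
C = P + (C − P) = 19.77 + (-1.5792) = 18.1908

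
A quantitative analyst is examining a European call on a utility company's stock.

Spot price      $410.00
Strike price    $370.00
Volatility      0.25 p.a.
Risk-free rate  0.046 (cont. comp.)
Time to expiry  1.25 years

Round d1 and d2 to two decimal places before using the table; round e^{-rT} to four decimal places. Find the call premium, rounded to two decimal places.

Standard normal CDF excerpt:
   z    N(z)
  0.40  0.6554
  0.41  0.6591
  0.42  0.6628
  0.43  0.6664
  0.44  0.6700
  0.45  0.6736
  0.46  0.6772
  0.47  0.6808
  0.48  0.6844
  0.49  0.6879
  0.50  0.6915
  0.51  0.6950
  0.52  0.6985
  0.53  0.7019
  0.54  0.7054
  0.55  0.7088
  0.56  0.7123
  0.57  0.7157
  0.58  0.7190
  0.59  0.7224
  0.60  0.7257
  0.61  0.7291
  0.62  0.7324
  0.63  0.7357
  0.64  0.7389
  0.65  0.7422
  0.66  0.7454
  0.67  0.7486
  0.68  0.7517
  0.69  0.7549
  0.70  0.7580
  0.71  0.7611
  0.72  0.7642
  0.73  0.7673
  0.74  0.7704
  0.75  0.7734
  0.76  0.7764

T = 1.25;  σ√T = 0.2795
d₁ = [ln(410/370) + (0.046 + 0.25²/2)·1.25] / 0.2795 = [0.1027 + 0.0966] / 0.2795 = 0.7127 → 0.71
d₂ = d₁ − σ√T = 0.7127 − 0.2795 = 0.4332 → 0.43
exp(−rT) = exp(−0.046·1.25) = 0.9441
N(d₁) = N(0.71) = 0.7611;  N(d₂) = N(0.43) = 0.6664
C = 410·0.7611 − 370·0.9441·0.6664 = 312.0510 − 232.7848 = 79.2662

$79.27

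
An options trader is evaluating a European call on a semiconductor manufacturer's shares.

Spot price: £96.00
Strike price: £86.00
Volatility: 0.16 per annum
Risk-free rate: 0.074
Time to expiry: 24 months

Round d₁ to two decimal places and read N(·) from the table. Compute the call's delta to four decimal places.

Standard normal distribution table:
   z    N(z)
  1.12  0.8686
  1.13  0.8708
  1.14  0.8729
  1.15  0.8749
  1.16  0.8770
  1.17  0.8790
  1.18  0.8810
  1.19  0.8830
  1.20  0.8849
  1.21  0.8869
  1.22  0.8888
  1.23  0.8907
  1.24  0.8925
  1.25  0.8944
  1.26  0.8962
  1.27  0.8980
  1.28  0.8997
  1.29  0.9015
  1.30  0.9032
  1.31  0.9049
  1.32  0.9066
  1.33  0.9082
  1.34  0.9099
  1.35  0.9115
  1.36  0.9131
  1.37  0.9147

0.8944

σ√T = 0.16 × 1.4142 = 0.2263
d₁ = [ln(96/86) + (0.074 + ½·0.16²)·2] / (σ√T) = (0.1100 + 0.1736) / 0.2263 = 1.2534 → 1.25
N(d₁) = N(1.25) = 0.8944
Δ_call = N(d₁) = 0.8944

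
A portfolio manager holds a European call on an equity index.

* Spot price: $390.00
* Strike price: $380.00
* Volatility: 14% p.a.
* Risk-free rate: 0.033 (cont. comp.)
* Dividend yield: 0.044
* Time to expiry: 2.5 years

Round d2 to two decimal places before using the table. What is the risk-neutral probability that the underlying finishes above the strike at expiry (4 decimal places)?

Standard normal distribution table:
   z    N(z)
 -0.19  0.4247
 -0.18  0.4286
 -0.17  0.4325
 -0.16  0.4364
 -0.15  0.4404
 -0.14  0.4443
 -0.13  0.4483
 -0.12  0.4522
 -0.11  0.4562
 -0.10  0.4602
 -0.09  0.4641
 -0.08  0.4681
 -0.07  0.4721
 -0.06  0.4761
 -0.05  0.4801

0.4522

σ√T = 0.14·√2.5 = 0.2214
ln(S/K) + (r − q + σ²/2)T = ln(390/380) + (0.033 − 0.044 + 0.14²/2)·2.5 = 0.0260 − 0.0030 = 0.0230
d₁ = 0.0230 / 0.2214 = 0.1038 → 0.10
d₂ = d₁ − σ√T = 0.1038 − 0.2214 = -0.1176 → -0.12
Pr(exercise) under Q = N(d₂) = 0.4522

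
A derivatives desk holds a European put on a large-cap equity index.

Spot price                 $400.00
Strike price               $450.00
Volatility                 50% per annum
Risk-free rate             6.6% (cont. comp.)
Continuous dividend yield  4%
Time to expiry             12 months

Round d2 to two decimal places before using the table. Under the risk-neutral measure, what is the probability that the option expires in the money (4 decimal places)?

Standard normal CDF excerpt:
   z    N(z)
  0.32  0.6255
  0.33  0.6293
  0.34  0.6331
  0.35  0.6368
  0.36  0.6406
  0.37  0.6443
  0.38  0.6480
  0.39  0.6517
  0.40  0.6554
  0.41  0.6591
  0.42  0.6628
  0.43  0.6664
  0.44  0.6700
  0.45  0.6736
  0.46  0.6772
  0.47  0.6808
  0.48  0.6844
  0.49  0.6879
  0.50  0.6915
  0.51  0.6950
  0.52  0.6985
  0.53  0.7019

0.6664

σ√T = 0.5 × 1.0000 = 0.5000
d₁ = [ln(400/450) + (0.066 − 0.04 + 0.5²/2)·1] / 0.5000 = [-0.1178 + 0.1510] / 0.5000 = 0.0664 → 0.07
d₂ = d₁ − σ√T = 0.0664 − 0.5000 = -0.4336 → -0.43
Pr(exercise) under Q = N(−d₂) = N(0.43) = 0.6664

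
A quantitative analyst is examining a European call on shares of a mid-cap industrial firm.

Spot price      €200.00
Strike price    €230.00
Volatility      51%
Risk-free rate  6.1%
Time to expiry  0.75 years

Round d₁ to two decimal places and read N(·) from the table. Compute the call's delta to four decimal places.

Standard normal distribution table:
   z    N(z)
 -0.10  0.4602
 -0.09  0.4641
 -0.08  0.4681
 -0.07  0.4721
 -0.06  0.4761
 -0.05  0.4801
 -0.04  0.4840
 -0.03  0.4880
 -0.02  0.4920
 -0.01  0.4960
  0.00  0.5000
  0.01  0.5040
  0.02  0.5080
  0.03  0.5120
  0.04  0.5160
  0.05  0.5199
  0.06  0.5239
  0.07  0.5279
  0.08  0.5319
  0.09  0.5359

0.5040

σ√T = 0.51·√0.75 = 0.4417
d₁ = [ln(200/230) + (0.061 + 0.51²/2)·0.75] / 0.4417 = [-0.1398 + 0.1433] / 0.4417 = 0.0080 → 0.01
N(d₁) = N(0.01) = 0.5040
Δ_call = N(d₁) = 0.5040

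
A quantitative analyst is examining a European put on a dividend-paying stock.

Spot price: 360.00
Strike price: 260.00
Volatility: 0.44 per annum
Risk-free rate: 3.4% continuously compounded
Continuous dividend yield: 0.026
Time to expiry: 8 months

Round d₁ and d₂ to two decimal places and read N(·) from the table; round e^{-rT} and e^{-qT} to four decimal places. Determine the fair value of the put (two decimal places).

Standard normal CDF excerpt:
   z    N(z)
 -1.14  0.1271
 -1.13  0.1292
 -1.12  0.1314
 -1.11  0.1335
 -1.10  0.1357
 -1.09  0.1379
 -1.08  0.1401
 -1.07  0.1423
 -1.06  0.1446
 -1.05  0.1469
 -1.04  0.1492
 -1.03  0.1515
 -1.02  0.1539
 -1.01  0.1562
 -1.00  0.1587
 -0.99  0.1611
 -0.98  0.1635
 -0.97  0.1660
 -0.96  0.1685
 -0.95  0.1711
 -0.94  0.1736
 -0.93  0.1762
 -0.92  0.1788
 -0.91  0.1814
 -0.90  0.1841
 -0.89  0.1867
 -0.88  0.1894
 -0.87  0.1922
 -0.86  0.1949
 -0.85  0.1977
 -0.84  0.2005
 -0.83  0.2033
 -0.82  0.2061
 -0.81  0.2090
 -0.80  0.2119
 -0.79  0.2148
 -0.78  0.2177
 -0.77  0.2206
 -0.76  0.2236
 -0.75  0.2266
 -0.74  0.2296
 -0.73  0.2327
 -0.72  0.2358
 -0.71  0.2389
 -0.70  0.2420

T = 0.6667;  σ√T = 0.3593
d₁ = [ln(360/260) + (0.034 − 0.026 + 0.44²/2)·0.6667] / 0.3593 = [0.3254 + 0.0699] / 0.3593 = 1.1003 which rounds to 1.10
d₂ = d₁ − σ√T = 1.1003 − 0.3593 = 0.7410 which rounds to 0.74
exp(−qT) = exp(−0.026·0.6667) = 0.9828;  exp(−rT) = exp(−0.034·0.6667) = 0.9776
P = 260·0.9776·N(-0.74) − 360·0.9828·N(-1.10) = 260·0.9776·0.2296 − 360·0.9828·0.1357 = 58.3588 − 48.0117 = 10.3471

10.35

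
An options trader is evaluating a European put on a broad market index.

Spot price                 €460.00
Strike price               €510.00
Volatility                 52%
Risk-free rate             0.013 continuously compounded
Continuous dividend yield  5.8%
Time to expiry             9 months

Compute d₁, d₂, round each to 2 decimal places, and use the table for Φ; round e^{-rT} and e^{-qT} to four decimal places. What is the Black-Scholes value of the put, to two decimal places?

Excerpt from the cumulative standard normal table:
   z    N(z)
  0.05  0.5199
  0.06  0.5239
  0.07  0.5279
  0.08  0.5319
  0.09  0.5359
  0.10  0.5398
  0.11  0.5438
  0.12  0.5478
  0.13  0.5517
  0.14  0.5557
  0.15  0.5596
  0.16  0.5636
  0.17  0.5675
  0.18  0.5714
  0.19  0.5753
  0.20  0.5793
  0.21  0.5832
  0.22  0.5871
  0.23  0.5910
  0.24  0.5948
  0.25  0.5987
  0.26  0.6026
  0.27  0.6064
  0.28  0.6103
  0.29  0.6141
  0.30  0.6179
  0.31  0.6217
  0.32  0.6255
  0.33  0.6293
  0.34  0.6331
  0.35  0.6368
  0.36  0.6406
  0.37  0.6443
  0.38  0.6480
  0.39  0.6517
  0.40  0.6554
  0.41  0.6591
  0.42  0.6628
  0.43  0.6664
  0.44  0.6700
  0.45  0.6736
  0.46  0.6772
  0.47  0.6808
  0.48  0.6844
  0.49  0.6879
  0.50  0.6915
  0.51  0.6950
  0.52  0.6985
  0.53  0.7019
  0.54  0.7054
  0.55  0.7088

€120.25

T = 0.75;  σ√T = 0.4503
d₁ = [ln(460/510) + (0.013 − 0.058 + ½·0.52²)·0.75] / (σ√T) = (-0.1032 + 0.0677) / 0.4503 = -0.0789 ⇒ -0.08
d₂ = -0.0789 − 0.4503 = -0.5292 ⇒ -0.53
exp(−qT) = exp(−0.058·0.75) = 0.9574;  exp(−rT) = exp(−0.013·0.75) = 0.9903
N(−d₂) = N(0.53) = 0.7019;  N(−d₁) = N(0.08) = 0.5319
P = 510·0.9903·0.7019 − 460·0.9574·0.5319 = 354.4967 − 234.2509 = 120.2458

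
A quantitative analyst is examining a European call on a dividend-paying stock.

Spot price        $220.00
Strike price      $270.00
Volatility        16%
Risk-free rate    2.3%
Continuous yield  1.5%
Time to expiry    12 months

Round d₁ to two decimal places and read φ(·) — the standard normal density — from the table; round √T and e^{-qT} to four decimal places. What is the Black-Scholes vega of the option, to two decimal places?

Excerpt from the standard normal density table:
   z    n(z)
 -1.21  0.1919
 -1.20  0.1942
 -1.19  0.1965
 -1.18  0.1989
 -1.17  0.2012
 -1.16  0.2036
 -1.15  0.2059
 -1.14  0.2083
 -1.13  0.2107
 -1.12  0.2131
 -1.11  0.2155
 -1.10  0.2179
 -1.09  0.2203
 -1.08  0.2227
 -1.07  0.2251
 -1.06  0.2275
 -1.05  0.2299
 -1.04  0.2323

44.62

T = 1;  σ√T = 0.1600
d₁ = [ln(220/270) + (0.023 − 0.015 + ½·0.16²)·1] / (σ√T) = (-0.2048 + 0.0208) / 0.1600 = -1.1500 ≈ -1.15
√T = √1 = 1.0000
φ(d₁) = φ(-1.15) = 0.2059
exp(−qT) = exp(−0.015·1) = 0.9851
vega = S·exp(−qT)·φ(d₁)·√T = 220·0.9851·0.2059·1.0000 = 44.6231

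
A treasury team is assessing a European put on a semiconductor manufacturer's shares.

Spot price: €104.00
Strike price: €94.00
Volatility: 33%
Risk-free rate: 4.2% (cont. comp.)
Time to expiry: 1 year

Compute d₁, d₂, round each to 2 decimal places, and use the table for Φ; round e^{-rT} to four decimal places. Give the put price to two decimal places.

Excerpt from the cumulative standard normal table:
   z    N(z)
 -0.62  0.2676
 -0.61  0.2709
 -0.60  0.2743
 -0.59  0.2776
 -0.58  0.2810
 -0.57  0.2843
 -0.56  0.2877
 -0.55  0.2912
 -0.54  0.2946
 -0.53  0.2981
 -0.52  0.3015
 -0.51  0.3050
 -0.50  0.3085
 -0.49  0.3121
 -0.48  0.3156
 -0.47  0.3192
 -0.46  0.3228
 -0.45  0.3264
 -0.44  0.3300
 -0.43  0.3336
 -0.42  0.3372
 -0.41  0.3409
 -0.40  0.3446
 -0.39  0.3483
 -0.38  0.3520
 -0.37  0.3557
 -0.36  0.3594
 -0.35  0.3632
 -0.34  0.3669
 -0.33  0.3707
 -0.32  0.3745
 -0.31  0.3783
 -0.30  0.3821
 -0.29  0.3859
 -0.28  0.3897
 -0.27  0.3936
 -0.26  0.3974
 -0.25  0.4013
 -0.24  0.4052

€6.95

T = 1;  σ√T = 0.3300
ln(S/K) + (r + σ²/2)T = ln(104/94) + (0.042 + 0.33²/2)·1 = 0.1011 + 0.0965 = 0.1975
d₁ = 0.1975 / 0.3300 = 0.5986 which rounds to 0.60
d₂ = d₁ − σ√T = 0.5986 − 0.3300 = 0.2686 which rounds to 0.27
exp(−rT) = exp(−0.042·1) = 0.9589
P = 94·0.9589·N(-0.27) − 104·N(-0.60) = 94·0.9589·0.3936 − 104·0.2743 = 35.4778 − 28.5272 = 6.9506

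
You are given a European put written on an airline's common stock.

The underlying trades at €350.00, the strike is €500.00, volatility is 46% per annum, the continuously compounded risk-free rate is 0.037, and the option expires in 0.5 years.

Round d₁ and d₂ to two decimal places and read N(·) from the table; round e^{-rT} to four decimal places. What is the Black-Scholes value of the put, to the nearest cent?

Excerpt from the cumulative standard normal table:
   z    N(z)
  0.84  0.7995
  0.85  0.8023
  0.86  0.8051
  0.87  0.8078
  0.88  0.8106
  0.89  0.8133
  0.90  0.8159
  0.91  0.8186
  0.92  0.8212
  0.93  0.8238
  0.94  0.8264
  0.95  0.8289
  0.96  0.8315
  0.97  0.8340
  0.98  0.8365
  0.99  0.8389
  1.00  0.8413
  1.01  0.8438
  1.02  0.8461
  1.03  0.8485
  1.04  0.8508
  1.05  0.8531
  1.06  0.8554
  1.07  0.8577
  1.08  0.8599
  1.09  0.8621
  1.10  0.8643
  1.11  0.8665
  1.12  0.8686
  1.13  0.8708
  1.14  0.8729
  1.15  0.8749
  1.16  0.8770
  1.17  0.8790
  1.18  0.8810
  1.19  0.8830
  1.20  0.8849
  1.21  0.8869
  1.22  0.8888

σ√T = 0.46·√0.5 = 0.3253
d₁ = [ln(350/500) + (0.037 + 0.46²/2)·0.5] / 0.3253 = [-0.3567 + 0.0714] / 0.3253 = -0.8770 → -0.88
d₂ = d₁ − σ√T = -0.8770 − 0.3253 = -1.2023 → -1.20
exp(−rT) = exp(−0.037·0.5) = 0.9817
N(−d₂) = N(1.20) = 0.8849;  N(−d₁) = N(0.88) = 0.8106
P = 500·0.9817·0.8849 − 350·0.8106 = 434.3532 − 283.7100 = 150.6432

€150.64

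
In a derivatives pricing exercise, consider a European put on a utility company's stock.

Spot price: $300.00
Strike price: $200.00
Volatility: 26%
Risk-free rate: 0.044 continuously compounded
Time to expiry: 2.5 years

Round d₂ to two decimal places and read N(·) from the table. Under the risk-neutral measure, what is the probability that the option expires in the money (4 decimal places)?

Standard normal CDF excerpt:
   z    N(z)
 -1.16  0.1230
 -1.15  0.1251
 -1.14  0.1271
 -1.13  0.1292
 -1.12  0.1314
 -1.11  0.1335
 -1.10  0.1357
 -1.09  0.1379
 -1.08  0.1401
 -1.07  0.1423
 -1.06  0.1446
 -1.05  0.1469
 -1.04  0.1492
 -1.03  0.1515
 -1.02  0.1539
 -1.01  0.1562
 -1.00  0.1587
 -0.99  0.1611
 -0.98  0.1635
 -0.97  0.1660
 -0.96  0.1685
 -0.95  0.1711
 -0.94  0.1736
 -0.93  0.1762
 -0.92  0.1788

T = 2.5;  σ√T = 0.4111
d₁ = [ln(300/200) + (0.044 + 0.26²/2)·2.5] / 0.4111 = [0.4055 + 0.1945] / 0.4111 = 1.4594 which rounds to 1.46
d₂ = d₁ − σ√T = 1.4594 − 0.4111 = 1.0483 which rounds to 1.05
Pr(exercise) under Q = N(−d₂) = N(-1.05) = 0.1469

0.1469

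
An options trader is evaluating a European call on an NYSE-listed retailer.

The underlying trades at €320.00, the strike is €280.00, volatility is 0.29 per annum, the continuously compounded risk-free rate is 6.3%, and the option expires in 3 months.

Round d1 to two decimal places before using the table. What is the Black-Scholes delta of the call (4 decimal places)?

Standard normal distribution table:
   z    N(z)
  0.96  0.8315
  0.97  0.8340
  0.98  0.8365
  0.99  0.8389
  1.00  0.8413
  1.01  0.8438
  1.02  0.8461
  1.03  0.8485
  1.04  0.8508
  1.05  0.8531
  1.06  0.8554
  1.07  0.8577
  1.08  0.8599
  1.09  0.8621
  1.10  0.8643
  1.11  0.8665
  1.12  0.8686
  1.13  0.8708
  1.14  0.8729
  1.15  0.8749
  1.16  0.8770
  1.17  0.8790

0.8643

σ√T = 0.29·√0.25 = 0.1450
d₁ = [ln(320/280) + (0.063 + ½·0.29²)·0.25] / (σ√T) = (0.1335 + 0.0263) / 0.1450 = 1.1020 ⇒ 1.10
N(d₁) = N(1.10) = 0.8643
Δ_call = N(d₁) = 0.8643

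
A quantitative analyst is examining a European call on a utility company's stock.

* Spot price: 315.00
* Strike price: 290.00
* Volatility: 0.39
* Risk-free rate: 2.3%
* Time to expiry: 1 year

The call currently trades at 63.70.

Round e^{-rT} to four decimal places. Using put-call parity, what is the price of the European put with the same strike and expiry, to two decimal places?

e^(−rT) = e^(−0.023·1) = 0.9773
Put-call parity: C − P = S − K·e^(−rT) = 315 − 290·0.9773 = 315 − 283.4170 = 31.5830
P = C − (C − P) = 63.70 − (31.5830) = 32.1170

32.12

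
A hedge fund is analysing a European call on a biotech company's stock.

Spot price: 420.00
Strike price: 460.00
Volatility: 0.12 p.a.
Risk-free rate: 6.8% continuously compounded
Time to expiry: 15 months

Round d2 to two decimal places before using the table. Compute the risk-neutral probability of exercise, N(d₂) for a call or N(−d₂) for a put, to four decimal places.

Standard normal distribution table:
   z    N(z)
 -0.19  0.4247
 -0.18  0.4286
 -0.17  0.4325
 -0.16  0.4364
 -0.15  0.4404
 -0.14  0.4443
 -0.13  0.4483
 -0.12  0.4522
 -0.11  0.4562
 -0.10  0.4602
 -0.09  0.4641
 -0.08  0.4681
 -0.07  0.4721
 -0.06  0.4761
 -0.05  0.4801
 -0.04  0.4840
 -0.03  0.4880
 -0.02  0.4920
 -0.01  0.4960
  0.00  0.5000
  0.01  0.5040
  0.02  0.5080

0.4562

T = 1.25;  σ√T = 0.1342
d₁ = [ln(420/460) + (0.068 + 0.12²/2)·1.25] / 0.1342 = [-0.0910 + 0.0940] / 0.1342 = 0.0226 ≈ 0.02
d₂ = d₁ − σ√T = 0.0226 − 0.1342 = -0.1116 ≈ -0.11
Pr(exercise) under Q = N(d₂) = 0.4562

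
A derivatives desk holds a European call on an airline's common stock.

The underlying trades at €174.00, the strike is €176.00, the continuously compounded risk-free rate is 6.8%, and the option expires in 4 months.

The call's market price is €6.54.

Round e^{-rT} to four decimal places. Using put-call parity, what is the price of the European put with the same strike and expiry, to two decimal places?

e^(−rT) = e^(−0.068·0.3333) = 0.9776
Put-call parity: C − P = S − K·e^(−rT) = 174 − 176·0.9776 = 174 − 172.0576 = 1.9424
P = C − (C − P) = 6.54 − (1.9424) = 4.5976

€4.60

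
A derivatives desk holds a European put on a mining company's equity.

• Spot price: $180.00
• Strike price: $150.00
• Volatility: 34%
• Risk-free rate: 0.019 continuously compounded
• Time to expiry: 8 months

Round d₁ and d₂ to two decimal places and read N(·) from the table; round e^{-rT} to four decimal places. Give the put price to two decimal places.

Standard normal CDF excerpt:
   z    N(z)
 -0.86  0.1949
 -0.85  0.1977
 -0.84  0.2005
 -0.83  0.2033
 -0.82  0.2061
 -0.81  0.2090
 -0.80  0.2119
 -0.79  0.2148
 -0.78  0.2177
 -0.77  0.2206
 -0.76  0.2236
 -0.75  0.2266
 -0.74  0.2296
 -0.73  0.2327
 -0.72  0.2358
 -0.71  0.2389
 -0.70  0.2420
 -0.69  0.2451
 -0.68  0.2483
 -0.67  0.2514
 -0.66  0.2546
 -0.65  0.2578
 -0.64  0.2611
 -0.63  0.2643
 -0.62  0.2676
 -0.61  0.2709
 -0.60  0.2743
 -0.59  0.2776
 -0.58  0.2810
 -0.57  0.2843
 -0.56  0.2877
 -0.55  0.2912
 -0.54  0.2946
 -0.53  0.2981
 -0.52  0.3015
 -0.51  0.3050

$6.52

σ√T = 0.34 × 0.8165 = 0.2776
ln(S/K) + (r + σ²/2)T = ln(180/150) + (0.019 + 0.34²/2)·0.6667 = 0.1823 + 0.0512 = 0.2335
d₁ = 0.2335 / 0.2776 = 0.8412 ⇒ 0.84
d₂ = d₁ − σ√T = 0.8412 − 0.2776 = 0.5636 ⇒ 0.56
e^(−rT) = e^(−0.019·0.6667) = 0.9874
N(−d₂) = N(-0.56) = 0.2877;  N(−d₁) = N(-0.84) = 0.2005
P = 150·0.9874·0.2877 − 180·0.2005 = 42.6112 − 36.0900 = 6.5212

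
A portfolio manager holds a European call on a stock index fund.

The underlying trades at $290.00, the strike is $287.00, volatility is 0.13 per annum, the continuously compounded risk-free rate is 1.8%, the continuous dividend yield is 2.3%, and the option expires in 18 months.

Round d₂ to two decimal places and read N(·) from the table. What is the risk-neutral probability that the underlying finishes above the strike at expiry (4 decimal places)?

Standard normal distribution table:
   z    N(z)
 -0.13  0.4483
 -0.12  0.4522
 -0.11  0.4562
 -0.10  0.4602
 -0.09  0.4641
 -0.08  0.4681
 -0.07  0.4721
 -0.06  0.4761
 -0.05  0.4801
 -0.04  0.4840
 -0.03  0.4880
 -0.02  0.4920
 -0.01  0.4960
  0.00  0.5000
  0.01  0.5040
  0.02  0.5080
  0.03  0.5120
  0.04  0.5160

σ√T = 0.13·√1.5 = 0.1592
d₁ = [ln(290/287) + (0.018 − 0.023 + 0.13²/2)·1.5] / 0.1592 = [0.0104 + 0.0052] / 0.1592 = 0.0978 which rounds to 0.10
d₂ = d₁ − σ√T = 0.0978 − 0.1592 = -0.0614 which rounds to -0.06
Pr(exercise) under Q = N(d₂) = 0.4761

0.4761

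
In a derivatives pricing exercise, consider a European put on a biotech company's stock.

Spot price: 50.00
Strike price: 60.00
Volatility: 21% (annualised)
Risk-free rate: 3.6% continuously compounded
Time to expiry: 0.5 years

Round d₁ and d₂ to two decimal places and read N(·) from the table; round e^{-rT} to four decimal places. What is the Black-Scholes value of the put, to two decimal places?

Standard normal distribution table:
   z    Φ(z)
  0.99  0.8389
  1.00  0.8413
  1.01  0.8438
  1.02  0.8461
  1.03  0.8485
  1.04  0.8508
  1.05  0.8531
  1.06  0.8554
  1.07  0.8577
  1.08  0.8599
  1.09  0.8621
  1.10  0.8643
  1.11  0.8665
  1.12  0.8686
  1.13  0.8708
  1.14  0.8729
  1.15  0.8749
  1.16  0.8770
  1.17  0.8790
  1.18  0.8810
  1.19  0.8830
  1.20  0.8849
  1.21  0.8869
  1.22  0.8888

σ√T = 0.21·√0.5 = 0.1485
d₁ = [ln(50/60) + (0.036 + ½·0.21²)·0.5] / (σ√T) = (-0.1823 + 0.0290) / 0.1485 = -1.0324 which rounds to -1.03
d₂ = -1.0324 − 0.1485 = -1.1808 which rounds to -1.18
exp(−rT) = exp(−0.036·0.5) = 0.9822
N(−d₂) = N(1.18) = 0.8810;  N(−d₁) = N(1.03) = 0.8485
P = 60·0.9822·0.8810 − 50·0.8485 = 51.9191 − 42.4250 = 9.4941

9.49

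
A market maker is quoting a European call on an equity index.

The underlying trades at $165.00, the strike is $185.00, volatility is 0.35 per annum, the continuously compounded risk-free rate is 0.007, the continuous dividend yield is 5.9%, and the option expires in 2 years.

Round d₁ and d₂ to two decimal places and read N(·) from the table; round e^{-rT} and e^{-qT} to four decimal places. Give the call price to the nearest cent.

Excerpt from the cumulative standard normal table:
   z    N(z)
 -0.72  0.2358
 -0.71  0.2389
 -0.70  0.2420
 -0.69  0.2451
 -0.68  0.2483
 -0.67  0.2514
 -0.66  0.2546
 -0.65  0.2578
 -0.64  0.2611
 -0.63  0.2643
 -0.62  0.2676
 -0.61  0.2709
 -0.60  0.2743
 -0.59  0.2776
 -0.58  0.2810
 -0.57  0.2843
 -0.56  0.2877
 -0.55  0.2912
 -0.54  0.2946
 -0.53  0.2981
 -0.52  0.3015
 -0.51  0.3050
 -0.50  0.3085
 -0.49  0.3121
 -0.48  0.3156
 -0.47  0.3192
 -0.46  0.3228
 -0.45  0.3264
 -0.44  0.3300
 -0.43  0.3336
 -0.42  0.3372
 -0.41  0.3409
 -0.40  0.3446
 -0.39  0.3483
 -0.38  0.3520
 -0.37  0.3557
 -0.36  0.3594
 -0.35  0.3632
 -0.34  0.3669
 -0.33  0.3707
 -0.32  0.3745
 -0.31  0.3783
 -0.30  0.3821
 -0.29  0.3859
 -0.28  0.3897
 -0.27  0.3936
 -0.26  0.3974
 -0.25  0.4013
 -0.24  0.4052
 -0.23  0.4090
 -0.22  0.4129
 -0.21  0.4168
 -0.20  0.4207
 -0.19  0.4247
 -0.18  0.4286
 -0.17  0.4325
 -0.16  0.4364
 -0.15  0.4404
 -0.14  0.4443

σ√T = 0.35·√2 = 0.4950
ln(S/K) + (r − q + σ²/2)T = ln(165/185) + (0.007 − 0.059 + 0.35²/2)·2 = -0.1144 + 0.0185 = -0.0959
d₁ = -0.0959 / 0.4950 = -0.1938 ⇒ -0.19
d₂ = d₁ − σ√T = -0.1938 − 0.4950 = -0.6887 ⇒ -0.69
e^(−qT) = e^(−0.059·2) = 0.8887;  e^(−rT) = e^(−0.007·2) = 0.9861
N(d₁) = N(-0.19) = 0.4247;  N(d₂) = N(-0.69) = 0.2451
C = 165·0.8887·0.4247 − 185·0.9861·0.2451 = 62.2761 − 44.7132 = 17.5629

$17.56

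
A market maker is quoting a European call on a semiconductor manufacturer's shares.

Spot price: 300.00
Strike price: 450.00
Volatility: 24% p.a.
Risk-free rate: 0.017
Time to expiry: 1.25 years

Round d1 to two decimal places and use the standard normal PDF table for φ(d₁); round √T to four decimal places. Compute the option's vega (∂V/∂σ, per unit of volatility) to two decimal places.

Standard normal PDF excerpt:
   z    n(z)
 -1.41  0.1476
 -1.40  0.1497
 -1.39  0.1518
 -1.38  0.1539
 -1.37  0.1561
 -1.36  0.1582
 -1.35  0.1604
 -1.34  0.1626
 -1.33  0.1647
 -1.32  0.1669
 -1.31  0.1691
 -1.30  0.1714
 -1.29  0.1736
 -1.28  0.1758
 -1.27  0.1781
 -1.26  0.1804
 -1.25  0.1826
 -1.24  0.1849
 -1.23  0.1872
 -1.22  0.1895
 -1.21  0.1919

57.49

σ√T = 0.24 × 1.1180 = 0.2683
d₁ = [ln(300/450) + (0.017 + 0.24²/2)·1.25] / 0.2683 = [-0.4055 + 0.0573] / 0.2683 = -1.2977 ≈ -1.30
√T = √1.25 = 1.1180
φ(d₁) = φ(-1.30) = 0.1714
vega = S·φ(d₁)·√T = 300·0.1714·1.1180 = 57.4876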